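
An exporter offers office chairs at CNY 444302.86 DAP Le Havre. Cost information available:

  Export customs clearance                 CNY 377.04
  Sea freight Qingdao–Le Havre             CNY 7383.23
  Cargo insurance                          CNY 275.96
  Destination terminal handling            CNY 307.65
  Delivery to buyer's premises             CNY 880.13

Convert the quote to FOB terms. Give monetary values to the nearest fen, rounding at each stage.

FOB price: CNY 435455.89

Not relevant to the conversion: export clearance — on the seller under both DAP and FOB; already in the DAP price and stays in the FOB price.
From DAP to FOB, the seller no longer bears: freight, insurance, destination terminal, delivery.
FOB price = 444302.86 − 7383.23 − 275.96 − 307.65 − 880.13 = 435455.89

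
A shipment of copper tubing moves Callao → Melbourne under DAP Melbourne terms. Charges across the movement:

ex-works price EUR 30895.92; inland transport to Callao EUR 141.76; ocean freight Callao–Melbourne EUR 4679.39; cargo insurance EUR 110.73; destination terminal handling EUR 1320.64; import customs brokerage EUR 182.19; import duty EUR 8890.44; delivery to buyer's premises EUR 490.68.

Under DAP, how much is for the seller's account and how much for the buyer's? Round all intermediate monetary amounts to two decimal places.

DAP: the seller bears all costs to the named destination except import duty and clearance.
Seller's account: goods 30895.92 + inland to port 141.76 + freight 4679.39 + insurance 110.73 + destination terminal 1320.64 + delivery 490.68 = 37639.12
Buyer's account: brokerage 182.19 + duty 8890.44 = 9072.63

Seller: EUR 37639.12; buyer: EUR 9072.63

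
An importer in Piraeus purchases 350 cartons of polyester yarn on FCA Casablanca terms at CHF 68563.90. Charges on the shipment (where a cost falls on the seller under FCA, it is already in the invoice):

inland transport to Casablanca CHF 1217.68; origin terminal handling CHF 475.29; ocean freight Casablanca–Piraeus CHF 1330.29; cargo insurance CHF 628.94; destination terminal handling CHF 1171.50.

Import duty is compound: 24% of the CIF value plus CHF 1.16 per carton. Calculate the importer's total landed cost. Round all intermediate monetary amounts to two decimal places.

Total landed cost: CHF 89615.54

FCA: the seller delivers export-cleared goods to the carrier; the buyer bears costs from that point.
Already in the invoice (seller's account under FCA): inland to port — exclude.
CIF value = FCA price + origin terminal + freight + insurance = 68563.90 + 475.29 + 1330.29 + 628.94 = 70998.42
Ad valorem component: 70998.42 × 24% = 17039.62
Specific component: 350 × 1.16 = 406.00
Import duty = 17039.62 + 406.00 = 17445.62
Buyer bears: origin terminal 475.29 + freight 1330.29 + insurance 628.94 + destination terminal 1171.50 + duty 17445.62 = 21051.64
Landed cost = invoice 68563.90 + 21051.64 = 89615.54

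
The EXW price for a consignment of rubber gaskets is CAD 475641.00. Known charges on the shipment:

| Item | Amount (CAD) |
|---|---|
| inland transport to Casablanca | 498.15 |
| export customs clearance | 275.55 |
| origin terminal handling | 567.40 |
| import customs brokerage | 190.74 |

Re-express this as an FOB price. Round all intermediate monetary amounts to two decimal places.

FOB price: CAD 476982.10

Not relevant to the conversion: brokerage — on the buyer under both terms; not part of either seller's price.
From EXW to FOB, the seller additionally bears: inland to port, export clearance, origin terminal.
FOB price = 475641.00 + 498.15 + 275.55 + 567.40 = 476982.10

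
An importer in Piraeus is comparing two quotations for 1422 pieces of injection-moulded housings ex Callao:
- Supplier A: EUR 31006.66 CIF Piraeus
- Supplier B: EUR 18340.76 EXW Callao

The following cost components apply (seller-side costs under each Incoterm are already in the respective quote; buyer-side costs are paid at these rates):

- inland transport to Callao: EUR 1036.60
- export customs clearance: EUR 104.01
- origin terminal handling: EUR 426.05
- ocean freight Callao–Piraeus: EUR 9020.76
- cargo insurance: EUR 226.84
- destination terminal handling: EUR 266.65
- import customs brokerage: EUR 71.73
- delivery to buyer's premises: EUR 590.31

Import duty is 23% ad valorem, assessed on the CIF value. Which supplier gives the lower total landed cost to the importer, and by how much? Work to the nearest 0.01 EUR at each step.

Supplier B is cheaper by EUR 2277.52

Supplier A (CIF):
The CIF price already equals the CIF value: 31006.66
Import duty = 31006.66 × 23% = 7131.53
Buyer bears (A): 266.65 + 71.73 + 590.31 = 928.69
Landed cost (A) = invoice 31006.66 + 928.69 + duty 7131.53 = 39066.88
Supplier B (EXW):
CIF value = EXW price + inland to port + export clearance + origin terminal + freight + insurance = 18340.76 + 1036.60 + 104.01 + 426.05 + 9020.76 + 226.84 = 29155.02
Import duty = 29155.02 × 23% = 6705.65
Buyer bears (B): 1036.60 + 104.01 + 426.05 + 9020.76 + 226.84 + 266.65 + 71.73 + 590.31 = 11742.95
Landed cost (B) = invoice 18340.76 + 11742.95 + duty 6705.65 = 36789.36
Difference = |39066.88 − 36789.36| = 2277.52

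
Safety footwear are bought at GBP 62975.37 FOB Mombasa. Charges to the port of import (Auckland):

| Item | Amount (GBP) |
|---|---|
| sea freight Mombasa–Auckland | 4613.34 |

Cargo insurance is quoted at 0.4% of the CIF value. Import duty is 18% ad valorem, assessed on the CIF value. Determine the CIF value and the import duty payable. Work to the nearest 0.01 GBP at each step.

Let C be the CIF value. C = FOB price + freight + 0.4% × C
C − 0.4% × C = 62975.37 + 4613.34
0.996 × C = 67588.71
C = 67588.71 / 0.996 = 67860.15
Insurance premium = 0.4% × 67860.15 = 271.44
Import duty = 67860.15 × 18% = 12214.83

CIF value: GBP 67860.15; import duty: GBP 12214.83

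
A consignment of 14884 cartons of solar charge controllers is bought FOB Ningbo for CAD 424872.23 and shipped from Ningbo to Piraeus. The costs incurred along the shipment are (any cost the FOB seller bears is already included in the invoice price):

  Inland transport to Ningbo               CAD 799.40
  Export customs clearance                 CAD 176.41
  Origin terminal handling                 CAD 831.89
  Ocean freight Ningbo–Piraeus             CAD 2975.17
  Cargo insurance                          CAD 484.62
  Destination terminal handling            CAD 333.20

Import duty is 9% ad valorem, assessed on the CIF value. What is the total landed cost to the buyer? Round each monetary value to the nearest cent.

Total landed cost: CAD 467215.10

FOB: the seller bears costs until goods are on board at the origin port; the buyer bears freight, insurance and all costs thereafter.
Already in the invoice (seller's account under FOB): inland to port, export clearance, origin terminal — exclude.
CIF value = FOB price + freight + insurance = 424872.23 + 2975.17 + 484.62 = 428332.02
Import duty = 428332.02 × 9% = 38549.88
Buyer bears: freight 2975.17 + insurance 484.62 + destination terminal 333.20 + duty 38549.88 = 42342.87
Landed cost = invoice 424872.23 + 42342.87 = 467215.10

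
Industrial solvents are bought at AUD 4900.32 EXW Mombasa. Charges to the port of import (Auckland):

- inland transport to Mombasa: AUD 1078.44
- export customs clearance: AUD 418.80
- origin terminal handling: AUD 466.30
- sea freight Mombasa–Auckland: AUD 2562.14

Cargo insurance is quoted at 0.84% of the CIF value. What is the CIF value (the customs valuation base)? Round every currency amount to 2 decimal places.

Let C be the CIF value. C = EXW price + pre-shipment costs + freight + 0.84% × C
C − 0.84% × C = 4900.32 + 1078.44 + 418.80 + 466.30 + 2562.14
0.9916 × C = 9426.00
C = 9426.00 / 0.9916 = 9505.85
Insurance premium = 0.84% × 9505.85 = 79.85

CIF value: AUD 9505.85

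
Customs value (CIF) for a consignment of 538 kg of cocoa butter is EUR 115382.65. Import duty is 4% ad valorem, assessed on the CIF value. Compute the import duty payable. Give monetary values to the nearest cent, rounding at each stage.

Import duty = 115382.65 × 4% = 4615.31

Import duty: EUR 4615.31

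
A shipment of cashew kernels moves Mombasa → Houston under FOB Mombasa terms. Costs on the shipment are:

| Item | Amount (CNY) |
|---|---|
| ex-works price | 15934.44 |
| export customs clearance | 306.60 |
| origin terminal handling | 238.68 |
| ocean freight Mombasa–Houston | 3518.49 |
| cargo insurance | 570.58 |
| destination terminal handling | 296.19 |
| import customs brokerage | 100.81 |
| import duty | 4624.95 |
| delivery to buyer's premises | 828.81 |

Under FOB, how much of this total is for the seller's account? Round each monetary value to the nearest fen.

Seller's account: CNY 16479.72

FOB: the seller bears costs until goods are on board at the origin port; the buyer bears freight, insurance and all costs thereafter.
Seller's account: goods 15934.44 + export clearance 306.60 + origin terminal 238.68 = 16479.72
Buyer's account: freight 3518.49 + insurance 570.58 + destination terminal 296.19 + brokerage 100.81 + duty 4624.95 + delivery 828.81 = 9939.83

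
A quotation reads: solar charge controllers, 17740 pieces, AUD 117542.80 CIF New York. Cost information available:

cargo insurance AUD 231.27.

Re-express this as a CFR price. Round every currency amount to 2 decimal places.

CFR price: AUD 117311.53

From CIF to CFR, the seller no longer bears: insurance.
CFR price = 117542.80 − 231.27 = 117311.53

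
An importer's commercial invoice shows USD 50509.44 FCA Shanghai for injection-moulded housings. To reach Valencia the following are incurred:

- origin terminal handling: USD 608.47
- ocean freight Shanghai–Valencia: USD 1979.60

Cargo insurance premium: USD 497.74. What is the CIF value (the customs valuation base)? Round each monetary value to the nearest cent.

CIF value: USD 53595.25

CIF = FCA price + pre-shipment costs + freight + insurance
CIF = 50509.44 + 608.47 + 1979.60 + 497.74 = 53595.25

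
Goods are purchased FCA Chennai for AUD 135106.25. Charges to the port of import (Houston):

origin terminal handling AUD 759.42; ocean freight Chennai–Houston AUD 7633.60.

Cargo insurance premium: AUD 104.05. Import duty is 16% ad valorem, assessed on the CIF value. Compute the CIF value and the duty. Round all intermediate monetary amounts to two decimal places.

CIF = FCA price + pre-shipment costs + freight + insurance
CIF = 135106.25 + 759.42 + 7633.60 + 104.05 = 143603.32
Import duty = 143603.32 × 16% = 22976.53

CIF value: AUD 143603.32; import duty: AUD 22976.53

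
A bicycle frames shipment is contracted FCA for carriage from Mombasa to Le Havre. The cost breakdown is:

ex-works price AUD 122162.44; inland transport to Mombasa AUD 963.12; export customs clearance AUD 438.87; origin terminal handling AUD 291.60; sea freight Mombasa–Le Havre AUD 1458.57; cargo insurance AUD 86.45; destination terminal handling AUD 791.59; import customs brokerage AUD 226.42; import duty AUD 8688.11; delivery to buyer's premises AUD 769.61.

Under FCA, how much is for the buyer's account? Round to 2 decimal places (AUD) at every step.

Buyer's account: AUD 12312.35

FCA: the seller delivers export-cleared goods to the carrier; the buyer bears costs from that point.
Seller's account: goods 122162.44 + inland to port 963.12 + export clearance 438.87 = 123564.43
Buyer's account: origin terminal 291.60 + freight 1458.57 + insurance 86.45 + destination terminal 791.59 + brokerage 226.42 + duty 8688.11 + delivery 769.61 = 12312.35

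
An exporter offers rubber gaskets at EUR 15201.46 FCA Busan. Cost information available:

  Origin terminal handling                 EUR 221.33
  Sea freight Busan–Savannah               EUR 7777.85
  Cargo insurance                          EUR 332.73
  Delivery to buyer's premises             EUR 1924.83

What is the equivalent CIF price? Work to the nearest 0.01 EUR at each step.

CIF price: EUR 23533.37

Not relevant to the conversion: delivery — on the buyer under both terms; not part of either seller's price.
From FCA to CIF, the seller additionally bears: origin terminal, freight, insurance.
CIF price = 15201.46 + 221.33 + 7777.85 + 332.73 = 23533.37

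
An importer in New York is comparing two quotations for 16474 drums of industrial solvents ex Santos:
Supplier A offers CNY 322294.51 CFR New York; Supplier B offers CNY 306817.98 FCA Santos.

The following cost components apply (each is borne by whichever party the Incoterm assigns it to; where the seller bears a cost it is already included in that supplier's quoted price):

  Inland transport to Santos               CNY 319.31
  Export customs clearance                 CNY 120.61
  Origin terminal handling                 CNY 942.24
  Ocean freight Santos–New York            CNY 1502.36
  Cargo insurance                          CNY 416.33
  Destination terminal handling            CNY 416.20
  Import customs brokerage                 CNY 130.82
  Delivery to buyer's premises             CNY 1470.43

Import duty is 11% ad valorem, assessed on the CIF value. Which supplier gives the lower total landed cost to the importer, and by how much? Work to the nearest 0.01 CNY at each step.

Supplier A (CFR):
CIF value = CFR price + insurance = 322294.51 + 416.33 = 322710.84
Import duty = 322710.84 × 11% = 35498.19
Buyer bears (A): 416.33 + 416.20 + 130.82 + 1470.43 = 2433.78
Landed cost (A) = invoice 322294.51 + 2433.78 + duty 35498.19 = 360226.48
Supplier B (FCA):
CIF value = FCA price + origin terminal + freight + insurance = 306817.98 + 942.24 + 1502.36 + 416.33 = 309678.91
Import duty = 309678.91 × 11% = 34064.68
Buyer bears (B): 942.24 + 1502.36 + 416.33 + 416.20 + 130.82 + 1470.43 = 4878.38
Landed cost (B) = invoice 306817.98 + 4878.38 + duty 34064.68 = 345761.04
Difference = |360226.48 − 345761.04| = 14465.44

Supplier B is cheaper by CNY 14465.44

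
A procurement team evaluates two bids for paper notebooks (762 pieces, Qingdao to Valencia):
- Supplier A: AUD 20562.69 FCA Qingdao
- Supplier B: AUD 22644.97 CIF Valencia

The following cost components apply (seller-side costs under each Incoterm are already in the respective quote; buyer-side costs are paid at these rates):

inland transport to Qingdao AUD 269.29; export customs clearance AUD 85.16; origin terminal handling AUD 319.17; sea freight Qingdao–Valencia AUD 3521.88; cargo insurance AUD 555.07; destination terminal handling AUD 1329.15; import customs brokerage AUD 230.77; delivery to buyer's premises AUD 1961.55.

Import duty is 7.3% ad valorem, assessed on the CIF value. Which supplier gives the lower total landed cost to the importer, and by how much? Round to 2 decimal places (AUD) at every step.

Supplier B is cheaper by AUD 2482.75

Supplier A (FCA):
CIF value = FCA price + origin terminal + freight + insurance = 20562.69 + 319.17 + 3521.88 + 555.07 = 24958.81
Import duty = 24958.81 × 7.3% = 1821.99
Buyer bears (A): 319.17 + 3521.88 + 555.07 + 1329.15 + 230.77 + 1961.55 = 7917.59
Landed cost (A) = invoice 20562.69 + 7917.59 + duty 1821.99 = 30302.27
Supplier B (CIF):
The CIF price already equals the CIF value: 22644.97
Import duty = 22644.97 × 7.3% = 1653.08
Buyer bears (B): 1329.15 + 230.77 + 1961.55 = 3521.47
Landed cost (B) = invoice 22644.97 + 3521.47 + duty 1653.08 = 27819.52
Difference = |30302.27 − 27819.52| = 2482.75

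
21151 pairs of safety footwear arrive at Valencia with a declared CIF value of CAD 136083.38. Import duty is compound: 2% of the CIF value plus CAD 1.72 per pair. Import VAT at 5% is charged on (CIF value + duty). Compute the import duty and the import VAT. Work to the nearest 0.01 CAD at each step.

Import duty: CAD 39101.39; import VAT: CAD 8759.24

Ad valorem component: 136083.38 × 2% = 2721.67
Specific component: 21151 × 1.72 = 36379.72
Import duty = 2721.67 + 36379.72 = 39101.39
VAT base = CIF + duty = 136083.38 + 39101.39 = 175184.77
Import VAT = 175184.77 × 5% = 8759.24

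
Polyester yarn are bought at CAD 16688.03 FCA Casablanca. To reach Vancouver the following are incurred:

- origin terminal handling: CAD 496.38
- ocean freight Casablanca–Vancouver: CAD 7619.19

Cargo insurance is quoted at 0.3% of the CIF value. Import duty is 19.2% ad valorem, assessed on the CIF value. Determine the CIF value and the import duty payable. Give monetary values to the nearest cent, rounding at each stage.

CIF value: CAD 24878.23; import duty: CAD 4776.62

Let C be the CIF value. C = FCA price + pre-shipment costs + freight + 0.3% × C
C − 0.3% × C = 16688.03 + 496.38 + 7619.19
0.997 × C = 24803.60
C = 24803.60 / 0.997 = 24878.23
Insurance premium = 0.3% × 24878.23 = 74.63
Import duty = 24878.23 × 19.2% = 4776.62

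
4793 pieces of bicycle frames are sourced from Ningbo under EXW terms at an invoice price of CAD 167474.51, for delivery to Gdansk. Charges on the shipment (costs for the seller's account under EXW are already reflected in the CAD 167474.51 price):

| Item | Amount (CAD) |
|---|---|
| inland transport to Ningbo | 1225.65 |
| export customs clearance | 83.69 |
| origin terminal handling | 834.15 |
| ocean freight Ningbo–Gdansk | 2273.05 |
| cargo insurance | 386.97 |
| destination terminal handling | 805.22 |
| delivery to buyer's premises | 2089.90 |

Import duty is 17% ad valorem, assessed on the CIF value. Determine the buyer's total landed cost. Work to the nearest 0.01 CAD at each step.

Total landed cost: CAD 204460.40

EXW: the seller makes goods available at their premises; the buyer bears all onward costs.
CIF value = EXW price + inland to port + export clearance + origin terminal + freight + insurance = 167474.51 + 1225.65 + 83.69 + 834.15 + 2273.05 + 386.97 = 172278.02
Import duty = 172278.02 × 17% = 29287.26
Buyer bears: inland to port 1225.65 + export clearance 83.69 + origin terminal 834.15 + freight 2273.05 + insurance 386.97 + destination terminal 805.22 + delivery 2089.90 + duty 29287.26 = 36985.89
Landed cost = invoice 167474.51 + 36985.89 = 204460.40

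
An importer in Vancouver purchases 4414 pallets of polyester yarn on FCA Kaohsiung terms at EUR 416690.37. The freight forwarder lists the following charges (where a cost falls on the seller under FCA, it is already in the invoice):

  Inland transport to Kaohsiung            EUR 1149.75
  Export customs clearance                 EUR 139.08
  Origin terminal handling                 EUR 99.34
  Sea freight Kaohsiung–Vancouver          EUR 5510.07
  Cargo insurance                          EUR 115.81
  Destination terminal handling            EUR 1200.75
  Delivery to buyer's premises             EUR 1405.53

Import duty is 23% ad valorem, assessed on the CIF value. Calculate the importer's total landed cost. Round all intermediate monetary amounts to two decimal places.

Total landed cost: EUR 522177.46

FCA: the seller delivers export-cleared goods to the carrier; the buyer bears costs from that point.
Already in the invoice (seller's account under FCA): inland to port, export clearance — exclude.
CIF value = FCA price + origin terminal + freight + insurance = 416690.37 + 99.34 + 5510.07 + 115.81 = 422415.59
Import duty = 422415.59 × 23% = 97155.59
Buyer bears: origin terminal 99.34 + freight 5510.07 + insurance 115.81 + destination terminal 1200.75 + delivery 1405.53 + duty 97155.59 = 105487.09
Landed cost = invoice 416690.37 + 105487.09 = 522177.46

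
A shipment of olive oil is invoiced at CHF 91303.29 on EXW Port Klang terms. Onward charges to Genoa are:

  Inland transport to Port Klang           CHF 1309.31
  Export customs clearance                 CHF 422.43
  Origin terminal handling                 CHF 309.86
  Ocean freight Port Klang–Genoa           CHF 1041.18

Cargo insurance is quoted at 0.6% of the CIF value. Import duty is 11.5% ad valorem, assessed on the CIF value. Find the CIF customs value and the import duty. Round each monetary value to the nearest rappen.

CIF value: CHF 94955.80; import duty: CHF 10919.92

Let C be the CIF value. C = EXW price + pre-shipment costs + freight + 0.6% × C
C − 0.6% × C = 91303.29 + 1309.31 + 422.43 + 309.86 + 1041.18
0.994 × C = 94386.07
C = 94386.07 / 0.994 = 94955.80
Insurance premium = 0.6% × 94955.80 = 569.73
Import duty = 94955.80 × 11.5% = 10919.92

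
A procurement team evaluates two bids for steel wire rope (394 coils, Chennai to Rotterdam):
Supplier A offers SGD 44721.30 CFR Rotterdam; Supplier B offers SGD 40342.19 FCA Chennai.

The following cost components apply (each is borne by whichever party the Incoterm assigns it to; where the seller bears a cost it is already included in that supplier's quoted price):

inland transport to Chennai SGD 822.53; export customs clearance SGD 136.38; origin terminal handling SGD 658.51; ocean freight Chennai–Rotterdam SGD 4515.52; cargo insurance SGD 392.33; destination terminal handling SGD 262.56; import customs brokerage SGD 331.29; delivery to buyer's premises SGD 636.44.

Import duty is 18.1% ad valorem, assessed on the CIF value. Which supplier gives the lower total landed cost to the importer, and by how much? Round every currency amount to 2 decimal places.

Supplier A is cheaper by SGD 938.80

Supplier A (CFR):
CIF value = CFR price + insurance = 44721.30 + 392.33 = 45113.63
Import duty = 45113.63 × 18.1% = 8165.57
Buyer bears (A): 392.33 + 262.56 + 331.29 + 636.44 = 1622.62
Landed cost (A) = invoice 44721.30 + 1622.62 + duty 8165.57 = 54509.49
Supplier B (FCA):
CIF value = FCA price + origin terminal + freight + insurance = 40342.19 + 658.51 + 4515.52 + 392.33 = 45908.55
Import duty = 45908.55 × 18.1% = 8309.45
Buyer bears (B): 658.51 + 4515.52 + 392.33 + 262.56 + 331.29 + 636.44 = 6796.65
Landed cost (B) = invoice 40342.19 + 6796.65 + duty 8309.45 = 55448.29
Difference = |54509.49 − 55448.29| = 938.80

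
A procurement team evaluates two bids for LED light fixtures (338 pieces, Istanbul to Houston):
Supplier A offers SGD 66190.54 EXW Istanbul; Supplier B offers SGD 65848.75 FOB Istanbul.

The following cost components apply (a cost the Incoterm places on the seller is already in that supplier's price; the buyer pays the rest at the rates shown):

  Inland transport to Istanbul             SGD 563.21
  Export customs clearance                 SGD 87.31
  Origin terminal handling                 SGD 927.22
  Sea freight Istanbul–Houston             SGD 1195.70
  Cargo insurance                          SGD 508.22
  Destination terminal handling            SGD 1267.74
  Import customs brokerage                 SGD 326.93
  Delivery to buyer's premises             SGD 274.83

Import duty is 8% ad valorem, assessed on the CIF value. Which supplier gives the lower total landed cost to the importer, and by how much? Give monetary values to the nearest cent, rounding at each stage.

Supplier B is cheaper by SGD 2073.10

Supplier A (EXW):
CIF value = EXW price + inland to port + export clearance + origin terminal + freight + insurance = 66190.54 + 563.21 + 87.31 + 927.22 + 1195.70 + 508.22 = 69472.20
Import duty = 69472.20 × 8% = 5557.78
Buyer bears (A): 563.21 + 87.31 + 927.22 + 1195.70 + 508.22 + 1267.74 + 326.93 + 274.83 = 5151.16
Landed cost (A) = invoice 66190.54 + 5151.16 + duty 5557.78 = 76899.48
Supplier B (FOB):
CIF value = FOB price + freight + insurance = 65848.75 + 1195.70 + 508.22 = 67552.67
Import duty = 67552.67 × 8% = 5404.21
Buyer bears (B): 1195.70 + 508.22 + 1267.74 + 326.93 + 274.83 = 3573.42
Landed cost (B) = invoice 65848.75 + 3573.42 + duty 5404.21 = 74826.38
Difference = |76899.48 − 74826.38| = 2073.10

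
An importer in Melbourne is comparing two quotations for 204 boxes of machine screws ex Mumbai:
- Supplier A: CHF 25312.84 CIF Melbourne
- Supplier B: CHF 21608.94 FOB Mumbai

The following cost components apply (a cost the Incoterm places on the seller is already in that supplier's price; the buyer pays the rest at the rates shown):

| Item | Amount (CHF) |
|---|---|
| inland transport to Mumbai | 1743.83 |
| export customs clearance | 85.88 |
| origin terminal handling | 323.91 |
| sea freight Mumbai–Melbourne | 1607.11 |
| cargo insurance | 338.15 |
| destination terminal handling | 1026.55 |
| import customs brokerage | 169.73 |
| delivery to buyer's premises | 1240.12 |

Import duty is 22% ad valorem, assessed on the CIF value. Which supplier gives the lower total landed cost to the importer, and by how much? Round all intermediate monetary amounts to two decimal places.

Supplier A (CIF):
The CIF price already equals the CIF value: 25312.84
Import duty = 25312.84 × 22% = 5568.82
Buyer bears (A): 1026.55 + 169.73 + 1240.12 = 2436.40
Landed cost (A) = invoice 25312.84 + 2436.40 + duty 5568.82 = 33318.06
Supplier B (FOB):
CIF value = FOB price + freight + insurance = 21608.94 + 1607.11 + 338.15 = 23554.20
Import duty = 23554.20 × 22% = 5181.92
Buyer bears (B): 1607.11 + 338.15 + 1026.55 + 169.73 + 1240.12 = 4381.66
Landed cost (B) = invoice 21608.94 + 4381.66 + duty 5181.92 = 31172.52
Difference = |33318.06 − 31172.52| = 2145.54

Supplier B is cheaper by CHF 2145.54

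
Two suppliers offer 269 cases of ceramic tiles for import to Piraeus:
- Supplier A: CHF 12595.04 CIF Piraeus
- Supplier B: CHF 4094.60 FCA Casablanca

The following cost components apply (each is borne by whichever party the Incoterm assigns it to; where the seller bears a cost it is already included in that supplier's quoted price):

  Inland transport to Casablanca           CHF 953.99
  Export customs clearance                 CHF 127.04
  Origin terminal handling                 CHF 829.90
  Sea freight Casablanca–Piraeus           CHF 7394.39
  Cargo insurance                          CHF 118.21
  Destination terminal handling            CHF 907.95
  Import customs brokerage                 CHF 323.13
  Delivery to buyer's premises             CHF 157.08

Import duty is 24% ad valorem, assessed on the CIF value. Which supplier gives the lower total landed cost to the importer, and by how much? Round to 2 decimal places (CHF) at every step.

Supplier B is cheaper by CHF 195.85

Supplier A (CIF):
The CIF price already equals the CIF value: 12595.04
Import duty = 12595.04 × 24% = 3022.81
Buyer bears (A): 907.95 + 323.13 + 157.08 = 1388.16
Landed cost (A) = invoice 12595.04 + 1388.16 + duty 3022.81 = 17006.01
Supplier B (FCA):
CIF value = FCA price + origin terminal + freight + insurance = 4094.60 + 829.90 + 7394.39 + 118.21 = 12437.10
Import duty = 12437.10 × 24% = 2984.90
Buyer bears (B): 829.90 + 7394.39 + 118.21 + 907.95 + 323.13 + 157.08 = 9730.66
Landed cost (B) = invoice 4094.60 + 9730.66 + duty 2984.90 = 16810.16
Difference = |17006.01 − 16810.16| = 195.85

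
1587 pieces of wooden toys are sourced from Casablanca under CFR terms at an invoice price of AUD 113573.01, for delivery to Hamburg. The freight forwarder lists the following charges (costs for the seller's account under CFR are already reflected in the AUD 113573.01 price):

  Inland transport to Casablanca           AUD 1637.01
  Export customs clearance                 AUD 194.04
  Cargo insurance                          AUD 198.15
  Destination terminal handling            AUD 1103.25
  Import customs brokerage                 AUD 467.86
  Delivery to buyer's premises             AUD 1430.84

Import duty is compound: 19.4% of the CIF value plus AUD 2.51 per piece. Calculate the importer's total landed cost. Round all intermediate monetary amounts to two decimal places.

CFR: the seller pays costs through ocean freight to the destination port, but not insurance.
Already in the invoice (seller's account under CFR): inland to port, export clearance — exclude.
CIF value = CFR price + insurance = 113573.01 + 198.15 = 113771.16
Ad valorem component: 113771.16 × 19.4% = 22071.61
Specific component: 1587 × 2.51 = 3983.37
Import duty = 22071.61 + 3983.37 = 26054.98
Buyer bears: insurance 198.15 + destination terminal 1103.25 + brokerage 467.86 + delivery 1430.84 + duty 26054.98 = 29255.08
Landed cost = invoice 113573.01 + 29255.08 = 142828.09

Total landed cost: AUD 142828.09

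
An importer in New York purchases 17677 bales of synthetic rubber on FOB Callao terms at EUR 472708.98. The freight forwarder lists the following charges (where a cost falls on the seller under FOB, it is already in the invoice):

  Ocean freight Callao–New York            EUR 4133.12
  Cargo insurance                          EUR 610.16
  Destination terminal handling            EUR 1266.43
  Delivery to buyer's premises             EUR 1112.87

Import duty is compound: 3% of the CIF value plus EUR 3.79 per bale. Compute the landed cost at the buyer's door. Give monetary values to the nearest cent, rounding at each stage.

FOB: the seller bears costs until goods are on board at the origin port; the buyer bears freight, insurance and all costs thereafter.
CIF value = FOB price + freight + insurance = 472708.98 + 4133.12 + 610.16 = 477452.26
Ad valorem component: 477452.26 × 3% = 14323.57
Specific component: 17677 × 3.79 = 66995.83
Import duty = 14323.57 + 66995.83 = 81319.40
Buyer bears: freight 4133.12 + insurance 610.16 + destination terminal 1266.43 + delivery 1112.87 + duty 81319.40 = 88441.98
Landed cost = invoice 472708.98 + 88441.98 = 561150.96

Total landed cost: EUR 561150.96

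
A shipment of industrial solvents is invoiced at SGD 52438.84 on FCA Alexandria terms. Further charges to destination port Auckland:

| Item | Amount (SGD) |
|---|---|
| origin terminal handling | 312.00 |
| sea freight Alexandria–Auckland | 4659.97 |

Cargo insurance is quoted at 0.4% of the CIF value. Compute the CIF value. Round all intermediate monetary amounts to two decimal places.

CIF value: SGD 57641.38

Let C be the CIF value. C = FCA price + pre-shipment costs + freight + 0.4% × C
C − 0.4% × C = 52438.84 + 312.00 + 4659.97
0.996 × C = 57410.81
C = 57410.81 / 0.996 = 57641.38
Insurance premium = 0.4% × 57641.38 = 230.57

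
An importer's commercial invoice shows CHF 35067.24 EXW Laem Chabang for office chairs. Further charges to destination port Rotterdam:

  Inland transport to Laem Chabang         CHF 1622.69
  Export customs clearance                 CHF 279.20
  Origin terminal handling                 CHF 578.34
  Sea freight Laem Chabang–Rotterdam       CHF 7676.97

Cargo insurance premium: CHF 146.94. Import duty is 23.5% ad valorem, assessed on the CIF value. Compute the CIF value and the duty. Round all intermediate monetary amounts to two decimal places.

CIF value: CHF 45371.38; import duty: CHF 10662.27

CIF = EXW price + pre-shipment costs + freight + insurance
CIF = 35067.24 + 1622.69 + 279.20 + 578.34 + 7676.97 + 146.94 = 45371.38
Import duty = 45371.38 × 23.5% = 10662.27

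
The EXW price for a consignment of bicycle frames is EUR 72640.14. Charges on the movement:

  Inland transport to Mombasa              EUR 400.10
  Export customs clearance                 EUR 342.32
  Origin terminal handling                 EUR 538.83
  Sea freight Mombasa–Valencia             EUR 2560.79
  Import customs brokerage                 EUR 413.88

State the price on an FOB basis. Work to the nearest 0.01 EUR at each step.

Not relevant to the conversion: freight, brokerage — on the buyer under both terms; not part of either seller's price.
From EXW to FOB, the seller additionally bears: inland to port, export clearance, origin terminal.
FOB price = 72640.14 + 400.10 + 342.32 + 538.83 = 73921.39

FOB price: EUR 73921.39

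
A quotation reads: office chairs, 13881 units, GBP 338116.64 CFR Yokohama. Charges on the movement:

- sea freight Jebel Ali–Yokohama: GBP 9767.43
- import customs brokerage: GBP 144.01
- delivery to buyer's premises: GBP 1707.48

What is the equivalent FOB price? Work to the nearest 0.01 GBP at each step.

FOB price: GBP 328349.21

Not relevant to the conversion: brokerage, delivery — on the buyer under both terms; not part of either seller's price.
From CFR to FOB, the seller no longer bears: freight.
FOB price = 338116.64 − 9767.43 = 328349.21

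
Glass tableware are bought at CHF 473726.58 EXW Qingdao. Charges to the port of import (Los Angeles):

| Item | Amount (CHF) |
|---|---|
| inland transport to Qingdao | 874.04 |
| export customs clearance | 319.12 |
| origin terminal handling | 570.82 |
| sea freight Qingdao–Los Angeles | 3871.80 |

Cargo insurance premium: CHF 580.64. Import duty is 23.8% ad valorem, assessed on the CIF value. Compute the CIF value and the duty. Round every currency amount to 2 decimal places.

CIF value: CHF 479943.00; import duty: CHF 114226.43

CIF = EXW price + pre-shipment costs + freight + insurance
CIF = 473726.58 + 874.04 + 319.12 + 570.82 + 3871.80 + 580.64 = 479943.00
Import duty = 479943.00 × 23.8% = 114226.43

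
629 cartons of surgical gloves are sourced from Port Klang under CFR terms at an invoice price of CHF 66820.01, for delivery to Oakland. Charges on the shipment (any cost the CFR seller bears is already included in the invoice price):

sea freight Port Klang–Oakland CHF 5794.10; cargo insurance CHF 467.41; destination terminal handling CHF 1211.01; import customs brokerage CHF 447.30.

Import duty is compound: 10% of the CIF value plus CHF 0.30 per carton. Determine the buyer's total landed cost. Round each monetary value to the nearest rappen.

CFR: the seller pays costs through ocean freight to the destination port, but not insurance.
Already in the invoice (seller's account under CFR): freight — exclude.
CIF value = CFR price + insurance = 66820.01 + 467.41 = 67287.42
Ad valorem component: 67287.42 × 10% = 6728.74
Specific component: 629 × 0.30 = 188.70
Import duty = 6728.74 + 188.70 = 6917.44
Buyer bears: insurance 467.41 + destination terminal 1211.01 + brokerage 447.30 + duty 6917.44 = 9043.16
Landed cost = invoice 66820.01 + 9043.16 = 75863.17

Total landed cost: CHF 75863.17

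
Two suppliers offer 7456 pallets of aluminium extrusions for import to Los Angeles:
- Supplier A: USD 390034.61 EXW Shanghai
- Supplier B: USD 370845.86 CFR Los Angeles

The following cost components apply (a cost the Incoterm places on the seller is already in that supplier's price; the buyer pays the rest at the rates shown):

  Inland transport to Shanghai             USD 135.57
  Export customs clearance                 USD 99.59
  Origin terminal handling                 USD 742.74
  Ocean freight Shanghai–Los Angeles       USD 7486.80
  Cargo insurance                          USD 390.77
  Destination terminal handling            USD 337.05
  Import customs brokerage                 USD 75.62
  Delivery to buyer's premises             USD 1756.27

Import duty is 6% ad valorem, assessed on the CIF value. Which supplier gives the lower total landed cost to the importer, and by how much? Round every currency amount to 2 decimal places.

Supplier B is cheaper by USD 29312.65

Supplier A (EXW):
CIF value = EXW price + inland to port + export clearance + origin terminal + freight + insurance = 390034.61 + 135.57 + 99.59 + 742.74 + 7486.80 + 390.77 = 398890.08
Import duty = 398890.08 × 6% = 23933.40
Buyer bears (A): 135.57 + 99.59 + 742.74 + 7486.80 + 390.77 + 337.05 + 75.62 + 1756.27 = 11024.41
Landed cost (A) = invoice 390034.61 + 11024.41 + duty 23933.40 = 424992.42
Supplier B (CFR):
CIF value = CFR price + insurance = 370845.86 + 390.77 = 371236.63
Import duty = 371236.63 × 6% = 22274.20
Buyer bears (B): 390.77 + 337.05 + 75.62 + 1756.27 = 2559.71
Landed cost (B) = invoice 370845.86 + 2559.71 + duty 22274.20 = 395679.77
Difference = |424992.42 − 395679.77| = 29312.65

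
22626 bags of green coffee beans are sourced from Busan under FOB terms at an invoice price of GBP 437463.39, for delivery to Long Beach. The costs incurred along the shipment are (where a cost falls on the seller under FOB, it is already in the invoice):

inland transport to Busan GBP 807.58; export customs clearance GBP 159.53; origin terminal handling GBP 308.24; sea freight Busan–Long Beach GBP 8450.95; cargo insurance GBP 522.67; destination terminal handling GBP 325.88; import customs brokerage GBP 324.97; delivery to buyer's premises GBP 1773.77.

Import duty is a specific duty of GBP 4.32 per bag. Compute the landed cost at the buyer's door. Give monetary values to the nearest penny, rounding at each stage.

FOB: the seller bears costs until goods are on board at the origin port; the buyer bears freight, insurance and all costs thereafter.
Already in the invoice (seller's account under FOB): inland to port, export clearance, origin terminal — exclude.
CIF value = FOB price + freight + insurance = 437463.39 + 8450.95 + 522.67 = 446437.01
Import duty = 22626 × 4.32 = 97744.32
Buyer bears: freight 8450.95 + insurance 522.67 + destination terminal 325.88 + brokerage 324.97 + delivery 1773.77 + duty 97744.32 = 109142.56
Landed cost = invoice 437463.39 + 109142.56 = 546605.95

Total landed cost: GBP 546605.95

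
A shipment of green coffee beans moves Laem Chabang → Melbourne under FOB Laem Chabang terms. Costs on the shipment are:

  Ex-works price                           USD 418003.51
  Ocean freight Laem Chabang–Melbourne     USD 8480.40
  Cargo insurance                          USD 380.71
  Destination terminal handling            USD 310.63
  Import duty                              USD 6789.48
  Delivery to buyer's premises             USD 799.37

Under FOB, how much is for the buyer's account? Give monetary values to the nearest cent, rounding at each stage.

FOB: the seller bears costs until goods are on board at the origin port; the buyer bears freight, insurance and all costs thereafter.
Seller's account: goods 418003.51 = 418003.51
Buyer's account: freight 8480.40 + insurance 380.71 + destination terminal 310.63 + duty 6789.48 + delivery 799.37 = 16760.59

Buyer's account: USD 16760.59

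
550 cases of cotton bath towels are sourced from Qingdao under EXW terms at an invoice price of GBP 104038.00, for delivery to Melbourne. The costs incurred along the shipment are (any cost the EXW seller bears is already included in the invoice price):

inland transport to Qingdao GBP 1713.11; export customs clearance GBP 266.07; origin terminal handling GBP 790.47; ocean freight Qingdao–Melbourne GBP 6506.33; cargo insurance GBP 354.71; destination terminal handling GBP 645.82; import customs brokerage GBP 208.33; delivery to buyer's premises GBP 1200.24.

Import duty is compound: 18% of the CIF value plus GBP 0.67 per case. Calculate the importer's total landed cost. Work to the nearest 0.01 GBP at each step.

Total landed cost: GBP 136551.94

EXW: the seller makes goods available at their premises; the buyer bears all onward costs.
CIF value = EXW price + inland to port + export clearance + origin terminal + freight + insurance = 104038.00 + 1713.11 + 266.07 + 790.47 + 6506.33 + 354.71 = 113668.69
Ad valorem component: 113668.69 × 18% = 20460.36
Specific component: 550 × 0.67 = 368.50
Import duty = 20460.36 + 368.50 = 20828.86
Buyer bears: inland to port 1713.11 + export clearance 266.07 + origin terminal 790.47 + freight 6506.33 + insurance 354.71 + destination terminal 645.82 + brokerage 208.33 + delivery 1200.24 + duty 20828.86 = 32513.94
Landed cost = invoice 104038.00 + 32513.94 = 136551.94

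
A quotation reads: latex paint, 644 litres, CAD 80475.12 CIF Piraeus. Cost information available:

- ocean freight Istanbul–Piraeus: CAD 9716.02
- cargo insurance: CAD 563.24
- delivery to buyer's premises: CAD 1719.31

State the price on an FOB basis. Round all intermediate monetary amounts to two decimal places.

FOB price: CAD 70195.86

Not relevant to the conversion: delivery — on the buyer under both terms; not part of either seller's price.
From CIF to FOB, the seller no longer bears: freight, insurance.
FOB price = 80475.12 − 9716.02 − 563.24 = 70195.86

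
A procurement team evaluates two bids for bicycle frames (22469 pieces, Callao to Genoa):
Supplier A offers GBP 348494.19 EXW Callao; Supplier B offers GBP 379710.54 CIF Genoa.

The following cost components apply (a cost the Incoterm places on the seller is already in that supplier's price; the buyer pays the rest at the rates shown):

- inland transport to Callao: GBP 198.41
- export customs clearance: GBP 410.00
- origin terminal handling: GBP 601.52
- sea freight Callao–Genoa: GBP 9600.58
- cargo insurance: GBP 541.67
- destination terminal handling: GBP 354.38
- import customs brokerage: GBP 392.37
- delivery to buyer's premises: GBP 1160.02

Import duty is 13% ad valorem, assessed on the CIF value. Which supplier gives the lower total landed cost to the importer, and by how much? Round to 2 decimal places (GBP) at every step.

Supplier A (EXW):
CIF value = EXW price + inland to port + export clearance + origin terminal + freight + insurance = 348494.19 + 198.41 + 410.00 + 601.52 + 9600.58 + 541.67 = 359846.37
Import duty = 359846.37 × 13% = 46780.03
Buyer bears (A): 198.41 + 410.00 + 601.52 + 9600.58 + 541.67 + 354.38 + 392.37 + 1160.02 = 13258.95
Landed cost (A) = invoice 348494.19 + 13258.95 + duty 46780.03 = 408533.17
Supplier B (CIF):
The CIF price already equals the CIF value: 379710.54
Import duty = 379710.54 × 13% = 49362.37
Buyer bears (B): 354.38 + 392.37 + 1160.02 = 1906.77
Landed cost (B) = invoice 379710.54 + 1906.77 + duty 49362.37 = 430979.68
Difference = |408533.17 − 430979.68| = 22446.51

Supplier A is cheaper by GBP 22446.51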